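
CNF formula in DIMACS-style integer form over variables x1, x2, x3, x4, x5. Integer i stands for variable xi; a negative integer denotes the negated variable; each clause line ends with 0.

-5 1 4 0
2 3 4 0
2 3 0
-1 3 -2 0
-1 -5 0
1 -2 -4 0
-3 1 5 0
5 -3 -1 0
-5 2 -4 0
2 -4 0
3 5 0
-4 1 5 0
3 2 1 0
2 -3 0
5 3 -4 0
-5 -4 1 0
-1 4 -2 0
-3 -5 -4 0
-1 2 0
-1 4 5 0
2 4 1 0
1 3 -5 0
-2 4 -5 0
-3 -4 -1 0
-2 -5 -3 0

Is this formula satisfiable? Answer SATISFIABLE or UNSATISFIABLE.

UNSATISFIABLE

x1 = True:
  propagation gives x5=False, x3=False; an empty clause results — contradiction.
x1 = False:
  x4 = True:
    propagation gives x2=False; an empty clause results — contradiction.
  x4 = False:
    propagation gives x5=False, x3=False; an empty clause results — contradiction.
Every branch closes, so no satisfying assignment exists.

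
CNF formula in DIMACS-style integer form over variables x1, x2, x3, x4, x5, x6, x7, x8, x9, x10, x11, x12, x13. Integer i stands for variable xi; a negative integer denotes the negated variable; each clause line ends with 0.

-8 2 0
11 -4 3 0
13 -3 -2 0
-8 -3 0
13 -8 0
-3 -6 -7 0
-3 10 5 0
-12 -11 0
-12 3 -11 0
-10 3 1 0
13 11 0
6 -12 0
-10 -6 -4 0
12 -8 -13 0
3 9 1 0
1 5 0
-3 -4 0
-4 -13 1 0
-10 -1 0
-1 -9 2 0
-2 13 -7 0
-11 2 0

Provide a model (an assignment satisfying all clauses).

x1=F  x2=T  x3=F  x4=F  x5=T  x6=F  x7=T  x8=F  x9=T  x10=F  x11=T  x12=F  x13=T

x4 occurs only negated in the remaining clauses — set x4 = False.
Pure literal: x5 appears only positively; assign x5 = True.
Branch on x1: take x1 = False.
For the remaining variables, x2 = True, x3 = False, x6 = False, x7 = True, x8 = False, x9 = True, x10 = False, x11 = True, x12 = False, x13 = True works.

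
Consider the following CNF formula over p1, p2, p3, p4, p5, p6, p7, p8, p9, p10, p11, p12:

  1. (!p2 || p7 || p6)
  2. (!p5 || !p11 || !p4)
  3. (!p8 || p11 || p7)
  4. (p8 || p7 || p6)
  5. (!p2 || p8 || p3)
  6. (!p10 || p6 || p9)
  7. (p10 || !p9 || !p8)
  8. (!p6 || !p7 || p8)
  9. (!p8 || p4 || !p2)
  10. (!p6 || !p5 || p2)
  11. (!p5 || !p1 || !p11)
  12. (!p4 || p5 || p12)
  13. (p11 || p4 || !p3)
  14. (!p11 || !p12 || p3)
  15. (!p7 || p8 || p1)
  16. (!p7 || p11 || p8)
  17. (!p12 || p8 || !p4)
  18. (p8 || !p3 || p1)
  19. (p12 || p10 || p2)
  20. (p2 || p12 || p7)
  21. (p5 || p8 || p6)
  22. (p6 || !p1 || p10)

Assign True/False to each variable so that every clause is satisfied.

p1=True, p2=False, p3=False, p4=False, p5=False, p6=True, p7=True, p8=True, p9=True, p10=True, p11=True, p12=False

Try p1 = True.
Branch on p2: take p2 = False.
For the remaining variables, p3 = False, p4 = False, p5 = False, p6 = True, p7 = True, p8 = True, p9 = True, p10 = True, p11 = True, p12 = False works.
Every clause has at least one true literal under this assignment.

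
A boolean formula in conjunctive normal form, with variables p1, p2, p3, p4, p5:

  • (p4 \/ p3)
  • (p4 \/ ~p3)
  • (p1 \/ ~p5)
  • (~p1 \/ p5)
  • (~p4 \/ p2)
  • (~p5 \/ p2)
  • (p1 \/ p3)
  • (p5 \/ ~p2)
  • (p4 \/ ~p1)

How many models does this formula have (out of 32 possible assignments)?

2

The models are:
  p1=1 p2=1 p3=0 p4=1 p5=1
  p1=1 p2=1 p3=1 p4=1 p5=1
That's 2 in total.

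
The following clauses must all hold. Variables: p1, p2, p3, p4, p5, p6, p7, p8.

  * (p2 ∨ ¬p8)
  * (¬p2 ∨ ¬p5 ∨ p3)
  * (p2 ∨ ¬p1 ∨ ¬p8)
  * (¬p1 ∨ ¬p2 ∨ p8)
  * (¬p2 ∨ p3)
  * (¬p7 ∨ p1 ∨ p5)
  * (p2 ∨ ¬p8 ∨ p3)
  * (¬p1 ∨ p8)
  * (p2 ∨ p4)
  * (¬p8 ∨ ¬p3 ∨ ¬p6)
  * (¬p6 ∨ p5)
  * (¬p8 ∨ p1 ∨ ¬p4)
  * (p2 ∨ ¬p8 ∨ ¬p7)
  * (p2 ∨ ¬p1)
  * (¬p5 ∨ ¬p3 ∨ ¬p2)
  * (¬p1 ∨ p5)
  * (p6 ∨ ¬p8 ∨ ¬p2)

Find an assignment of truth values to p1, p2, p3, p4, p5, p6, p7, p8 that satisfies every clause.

p1=False, p2=True, p3=True, p4=True, p5=False, p6=False, p7=False, p8=False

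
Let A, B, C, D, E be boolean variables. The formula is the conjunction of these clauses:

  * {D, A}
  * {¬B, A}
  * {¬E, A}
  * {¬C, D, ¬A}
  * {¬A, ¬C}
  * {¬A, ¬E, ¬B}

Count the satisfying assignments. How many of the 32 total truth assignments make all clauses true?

Split on A, then B.
  A=1, B=1: remaining (C,D,E) ∈ {(0,0,0); (0,1,0)} — 2.
  A=1, B=0: remaining (C,D,E) ∈ {(0,0,0); (0,0,1); (0,1,0); (0,1,1)} — 4.
  A=0, B=1: a clause becomes empty — 0.
  A=0, B=0: remaining (C,D,E) ∈ {(0,1,0); (1,1,0)} — 2.
Total: 2 + 4 + 0 + 2 = 8.

8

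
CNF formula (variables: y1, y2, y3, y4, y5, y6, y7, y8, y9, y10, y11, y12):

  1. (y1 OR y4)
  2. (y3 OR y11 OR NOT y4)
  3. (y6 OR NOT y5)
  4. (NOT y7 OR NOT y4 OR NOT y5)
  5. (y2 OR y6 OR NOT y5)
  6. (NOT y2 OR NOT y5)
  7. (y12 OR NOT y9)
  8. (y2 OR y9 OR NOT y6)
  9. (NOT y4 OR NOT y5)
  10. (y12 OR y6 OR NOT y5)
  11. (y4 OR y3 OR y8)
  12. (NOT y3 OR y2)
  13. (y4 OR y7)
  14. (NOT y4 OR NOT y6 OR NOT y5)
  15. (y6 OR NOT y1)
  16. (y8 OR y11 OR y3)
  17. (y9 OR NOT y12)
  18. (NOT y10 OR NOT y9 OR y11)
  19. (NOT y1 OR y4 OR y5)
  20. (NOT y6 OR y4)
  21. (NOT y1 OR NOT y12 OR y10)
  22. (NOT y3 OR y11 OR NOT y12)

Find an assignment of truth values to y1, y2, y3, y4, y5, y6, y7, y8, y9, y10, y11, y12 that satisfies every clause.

Pure literal: y8 appears only positively; assign y8 = True.
Pure literal: y11 appears only positively; assign y11 = True.
Branch on y1: take y1 = False.
  then y4 is forced to True.
  then y5 is forced to False.
Set y2 = True and propagate.
For the remaining variables, y3 = False, y6 = False, y7 = True, y9 = False, y10 = True, y12 = False works.
Every clause has at least one true literal under this assignment.

y1=False, y2=True, y3=False, y4=True, y5=False, y6=False, y7=True, y8=True, y9=False, y10=True, y11=True, y12=False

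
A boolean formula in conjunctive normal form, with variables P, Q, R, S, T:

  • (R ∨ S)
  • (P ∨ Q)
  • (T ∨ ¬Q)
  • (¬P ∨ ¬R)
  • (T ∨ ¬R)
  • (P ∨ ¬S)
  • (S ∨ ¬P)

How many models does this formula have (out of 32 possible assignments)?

The models are:
  P=0 Q=1 R=1 S=0 T=1
  P=1 Q=0 R=0 S=1 T=0
  P=1 Q=0 R=0 S=1 T=1
  P=1 Q=1 R=0 S=1 T=1
Count: 4.

4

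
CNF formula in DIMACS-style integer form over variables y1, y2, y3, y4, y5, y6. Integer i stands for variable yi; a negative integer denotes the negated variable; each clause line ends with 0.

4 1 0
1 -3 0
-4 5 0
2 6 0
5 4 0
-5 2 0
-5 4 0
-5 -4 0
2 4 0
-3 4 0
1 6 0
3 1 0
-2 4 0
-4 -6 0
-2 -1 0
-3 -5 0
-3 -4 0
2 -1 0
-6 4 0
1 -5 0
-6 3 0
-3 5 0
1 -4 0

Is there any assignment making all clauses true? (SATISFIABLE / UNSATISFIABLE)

UNSATISFIABLE

y4 = True:
  propagation gives y5=True; an empty clause results — contradiction.
y4 = False:
  propagation gives y1=True, y5=True; an empty clause results — contradiction.
Every branch closes, so no satisfying assignment exists.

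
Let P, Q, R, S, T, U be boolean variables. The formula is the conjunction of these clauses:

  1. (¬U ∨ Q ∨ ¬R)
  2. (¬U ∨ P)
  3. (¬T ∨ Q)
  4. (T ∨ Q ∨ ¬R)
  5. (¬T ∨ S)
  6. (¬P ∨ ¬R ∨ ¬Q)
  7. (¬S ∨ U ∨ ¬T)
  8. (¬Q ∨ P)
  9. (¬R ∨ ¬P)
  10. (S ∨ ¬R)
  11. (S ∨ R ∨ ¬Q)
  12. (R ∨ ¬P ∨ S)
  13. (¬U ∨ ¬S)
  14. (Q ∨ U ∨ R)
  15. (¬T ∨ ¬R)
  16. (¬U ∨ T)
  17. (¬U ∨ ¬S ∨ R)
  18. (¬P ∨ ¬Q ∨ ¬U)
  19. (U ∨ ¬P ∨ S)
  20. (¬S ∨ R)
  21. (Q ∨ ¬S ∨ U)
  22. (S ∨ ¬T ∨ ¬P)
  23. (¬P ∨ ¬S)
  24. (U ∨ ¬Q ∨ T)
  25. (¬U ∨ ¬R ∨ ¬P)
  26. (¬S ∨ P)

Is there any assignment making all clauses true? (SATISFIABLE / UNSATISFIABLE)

UNSATISFIABLE

S = True:
  propagation gives U=False, T=False, R=True, Q=True; an empty clause results — contradiction.
S = False:
  propagation gives T=False, R=False, Q=False, P=False; an empty clause results — contradiction.
Every branch closes, so no satisfying assignment exists.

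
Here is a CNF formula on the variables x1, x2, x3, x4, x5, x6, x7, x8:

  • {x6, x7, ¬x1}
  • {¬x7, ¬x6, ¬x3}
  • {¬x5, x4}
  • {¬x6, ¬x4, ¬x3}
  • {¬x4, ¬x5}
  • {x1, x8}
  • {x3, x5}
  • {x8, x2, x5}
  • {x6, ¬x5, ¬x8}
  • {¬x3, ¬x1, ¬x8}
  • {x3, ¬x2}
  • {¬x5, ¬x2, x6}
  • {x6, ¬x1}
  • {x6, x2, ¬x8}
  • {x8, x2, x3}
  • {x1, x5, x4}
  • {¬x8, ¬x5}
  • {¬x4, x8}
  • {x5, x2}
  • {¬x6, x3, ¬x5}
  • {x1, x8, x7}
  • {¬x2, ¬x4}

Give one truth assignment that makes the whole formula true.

x1=1, x2=1, x3=1, x4=0, x5=0, x6=1, x7=0, x8=0

Check each clause:
  1. {¬x1, x7, x6} — x6 is true.
  2. {¬x6, ¬x7, ¬x3} — ¬x7 is true.
  3. {¬x5, x4} — ¬x5 is true.
  4. {¬x4, ¬x6, ¬x3} — ¬x4 is true.
  5. {¬x4, ¬x5} — ¬x5 is true.
  6. {x1, x8} — x1 is true.
  7. {x5, x3} — x3 is true.
  8. {x5, x8, x2} — x2 is true.
  9. {¬x8, ¬x5, x6} — ¬x8 is true.
  10. {¬x1, ¬x8, ¬x3} — ¬x8 is true.
  11. {x3, ¬x2} — x3 is true.
  12. {x6, ¬x5, ¬x2} — ¬x5 is true.
  13. {¬x1, x6} — x6 is true.
  14. {x6, ¬x8, x2} — ¬x8 is true.
  15. {x8, x2, x3} — x2 is true.
  16. {x4, x1, x5} — x1 is true.
  17. {¬x8, ¬x5} — ¬x8 is true.
  18. {¬x4, x8} — ¬x4 is true.
  19. {x5, x2} — x2 is true.
  20. {x3, ¬x5, ¬x6} — x3 is true.
  21. {x1, x8, x7} — x1 is true.
  22. {¬x2, ¬x4} — ¬x4 is true.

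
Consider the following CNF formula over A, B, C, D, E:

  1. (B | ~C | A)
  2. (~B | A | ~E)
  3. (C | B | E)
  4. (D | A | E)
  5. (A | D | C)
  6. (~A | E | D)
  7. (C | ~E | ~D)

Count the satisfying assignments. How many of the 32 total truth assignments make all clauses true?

Split on A, then E.
  A=T, E=T: B free; 3 ways for (C,D) × 2^1 = 6.
  A=T, E=F: remaining (B,C,D) ∈ {(F,T,T); (T,F,T); (T,T,T)} — 3.
  A=F, E=T: a clause becomes empty — 0.
  A=F, E=F: remaining (B,C,D) ∈ {(T,F,T); (T,T,T)} — 2.
Total: 6 + 3 + 0 + 2 = 11.

11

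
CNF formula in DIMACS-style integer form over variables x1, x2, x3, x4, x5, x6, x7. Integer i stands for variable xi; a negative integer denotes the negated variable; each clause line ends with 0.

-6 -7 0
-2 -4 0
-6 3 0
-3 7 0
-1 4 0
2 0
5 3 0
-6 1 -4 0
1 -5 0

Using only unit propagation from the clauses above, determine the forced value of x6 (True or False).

False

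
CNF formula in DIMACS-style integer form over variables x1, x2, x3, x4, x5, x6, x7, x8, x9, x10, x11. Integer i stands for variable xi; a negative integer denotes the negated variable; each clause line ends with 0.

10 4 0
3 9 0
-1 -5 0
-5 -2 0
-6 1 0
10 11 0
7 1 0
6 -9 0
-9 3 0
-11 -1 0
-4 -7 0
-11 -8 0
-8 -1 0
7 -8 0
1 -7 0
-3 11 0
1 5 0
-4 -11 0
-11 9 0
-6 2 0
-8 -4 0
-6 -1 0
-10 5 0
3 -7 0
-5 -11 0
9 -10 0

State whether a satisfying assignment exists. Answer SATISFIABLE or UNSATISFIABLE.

UNSATISFIABLE

x1 = True:
  propagation gives x5=False, x11=False, x10=True; an empty clause results — contradiction.
x1 = False:
  propagation gives x6=False, x7=True; an empty clause results — contradiction.
Every branch closes, so no satisfying assignment exists.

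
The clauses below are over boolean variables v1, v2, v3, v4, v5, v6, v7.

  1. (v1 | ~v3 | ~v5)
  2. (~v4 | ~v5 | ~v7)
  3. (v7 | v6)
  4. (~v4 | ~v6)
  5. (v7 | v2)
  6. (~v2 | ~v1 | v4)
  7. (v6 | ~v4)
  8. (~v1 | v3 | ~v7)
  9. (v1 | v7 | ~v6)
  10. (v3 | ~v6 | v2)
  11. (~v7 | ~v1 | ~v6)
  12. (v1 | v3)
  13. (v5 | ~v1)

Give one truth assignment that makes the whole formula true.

v1 = 1, v2 = 0, v3 = 1, v4 = 0, v5 = 1, v6 = 0, v7 = 1

Try v1 = True.
  then v5 is forced to True.
Try v2 = False.
  then v7 is forced to True.
  then v4 is forced to False.
  then v3 is forced to True.
  then v6 is forced to False.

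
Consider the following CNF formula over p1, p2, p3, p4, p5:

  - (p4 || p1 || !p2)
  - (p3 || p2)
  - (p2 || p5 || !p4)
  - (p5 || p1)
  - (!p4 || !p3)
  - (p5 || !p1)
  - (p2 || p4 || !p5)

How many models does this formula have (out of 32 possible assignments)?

4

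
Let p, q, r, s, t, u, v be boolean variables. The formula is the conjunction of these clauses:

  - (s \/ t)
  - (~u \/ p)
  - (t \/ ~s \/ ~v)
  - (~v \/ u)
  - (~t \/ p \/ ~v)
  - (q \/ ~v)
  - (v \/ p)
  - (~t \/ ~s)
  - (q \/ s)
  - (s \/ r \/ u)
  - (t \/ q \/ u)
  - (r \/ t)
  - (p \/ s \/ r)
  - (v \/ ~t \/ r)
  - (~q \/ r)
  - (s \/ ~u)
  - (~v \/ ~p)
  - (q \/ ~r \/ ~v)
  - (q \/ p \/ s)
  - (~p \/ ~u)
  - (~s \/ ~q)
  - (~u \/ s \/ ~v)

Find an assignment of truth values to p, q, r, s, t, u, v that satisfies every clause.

p = True, q = True, r = True, s = False, t = True, u = False, v = False

Set p = True and propagate.
  then v is forced to False.
  then u is forced to False.
Try q = True.
  then r is forced to True.
  then s is forced to False.
  then t is forced to True.
Every clause has at least one true literal under this assignment.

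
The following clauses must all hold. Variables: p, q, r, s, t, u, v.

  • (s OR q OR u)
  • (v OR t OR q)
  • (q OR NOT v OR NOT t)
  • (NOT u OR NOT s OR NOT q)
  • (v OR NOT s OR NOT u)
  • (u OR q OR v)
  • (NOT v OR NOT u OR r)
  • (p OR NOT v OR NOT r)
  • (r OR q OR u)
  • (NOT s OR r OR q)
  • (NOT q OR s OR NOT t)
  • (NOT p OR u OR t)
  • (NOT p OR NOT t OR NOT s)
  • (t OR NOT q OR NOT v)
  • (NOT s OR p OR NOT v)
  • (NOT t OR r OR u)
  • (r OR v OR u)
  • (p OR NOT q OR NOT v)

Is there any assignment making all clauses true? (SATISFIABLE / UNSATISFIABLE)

Set p = True and propagate.
For the remaining variables, q = True, r = False, s = False, t = False, u = True, v = False works.
So p=True, q=True, r=False, s=False, t=False, u=True, v=False is a satisfying assignment.

SATISFIABLE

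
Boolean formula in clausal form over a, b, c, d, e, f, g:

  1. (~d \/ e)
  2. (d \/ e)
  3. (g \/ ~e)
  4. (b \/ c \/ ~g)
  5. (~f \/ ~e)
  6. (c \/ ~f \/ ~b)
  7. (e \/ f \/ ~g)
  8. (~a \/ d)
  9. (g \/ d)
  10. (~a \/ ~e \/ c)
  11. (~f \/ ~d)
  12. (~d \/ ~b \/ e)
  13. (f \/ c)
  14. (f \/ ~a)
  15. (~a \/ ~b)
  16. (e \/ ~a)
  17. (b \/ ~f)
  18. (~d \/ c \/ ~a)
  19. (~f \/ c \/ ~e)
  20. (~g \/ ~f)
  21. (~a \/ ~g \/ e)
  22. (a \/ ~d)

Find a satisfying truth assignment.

a = F, b = T, c = T, d = F, e = T, f = F, g = T

Pure literal: c appears only positively; assign c = True.
Try a = False.
  then d is forced to False.
  then e is forced to True.
  then g is forced to True.
  then f is forced to False.
b is now unconstrained; take b = True.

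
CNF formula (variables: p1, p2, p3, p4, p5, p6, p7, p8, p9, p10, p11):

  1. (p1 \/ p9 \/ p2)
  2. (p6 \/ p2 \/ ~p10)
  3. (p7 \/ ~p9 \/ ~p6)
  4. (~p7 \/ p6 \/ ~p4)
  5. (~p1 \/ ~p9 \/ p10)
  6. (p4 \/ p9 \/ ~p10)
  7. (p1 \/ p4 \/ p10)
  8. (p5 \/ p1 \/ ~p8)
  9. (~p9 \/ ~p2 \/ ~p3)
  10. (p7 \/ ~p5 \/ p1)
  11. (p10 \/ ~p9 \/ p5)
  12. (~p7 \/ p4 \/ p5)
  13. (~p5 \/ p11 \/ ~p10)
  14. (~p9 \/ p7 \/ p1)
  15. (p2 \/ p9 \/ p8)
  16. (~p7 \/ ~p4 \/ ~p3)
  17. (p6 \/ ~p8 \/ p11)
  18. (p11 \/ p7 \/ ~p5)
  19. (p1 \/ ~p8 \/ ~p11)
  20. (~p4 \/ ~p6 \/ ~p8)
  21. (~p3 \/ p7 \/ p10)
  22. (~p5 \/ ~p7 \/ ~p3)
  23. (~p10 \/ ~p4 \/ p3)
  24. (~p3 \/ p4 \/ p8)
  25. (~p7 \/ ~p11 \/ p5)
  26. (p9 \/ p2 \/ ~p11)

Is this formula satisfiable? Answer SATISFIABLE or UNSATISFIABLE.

SATISFIABLE

Branch on p1: take p1 = True.
The remaining clauses are satisfied by p2 = True, p3 = False, p4 = False, p5 = True, p6 = False, p7 = False, p8 = True, p9 = True, p10 = True, p11 = True.
So p1=True, p2=True, p3=False, p4=False, p5=True, p6=False, p7=False, p8=True, p9=True, p10=True, p11=True is a satisfying assignment.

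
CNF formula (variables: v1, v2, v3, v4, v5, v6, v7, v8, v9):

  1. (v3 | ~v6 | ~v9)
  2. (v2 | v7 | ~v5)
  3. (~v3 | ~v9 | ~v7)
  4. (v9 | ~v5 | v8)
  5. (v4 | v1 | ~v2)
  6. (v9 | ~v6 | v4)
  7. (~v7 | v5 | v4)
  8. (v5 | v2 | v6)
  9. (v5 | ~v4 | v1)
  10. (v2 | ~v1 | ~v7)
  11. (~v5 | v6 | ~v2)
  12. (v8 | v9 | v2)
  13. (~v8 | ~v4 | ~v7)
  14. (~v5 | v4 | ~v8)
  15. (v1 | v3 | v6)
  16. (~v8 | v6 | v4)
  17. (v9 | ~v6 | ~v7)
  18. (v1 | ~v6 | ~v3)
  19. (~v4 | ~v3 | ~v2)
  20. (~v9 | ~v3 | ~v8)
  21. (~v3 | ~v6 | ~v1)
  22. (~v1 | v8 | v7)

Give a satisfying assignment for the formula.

Try v1 = True.
Branch on v2: take v2 = True.
Set v3 = False and propagate.
The remaining clauses are satisfied by v4 = True, v5 = False, v6 = False, v7 = True, v8 = False, v9 = False.
Every clause has at least one true literal under this assignment.

v1=True, v2=True, v3=False, v4=True, v5=False, v6=False, v7=True, v8=False, v9=False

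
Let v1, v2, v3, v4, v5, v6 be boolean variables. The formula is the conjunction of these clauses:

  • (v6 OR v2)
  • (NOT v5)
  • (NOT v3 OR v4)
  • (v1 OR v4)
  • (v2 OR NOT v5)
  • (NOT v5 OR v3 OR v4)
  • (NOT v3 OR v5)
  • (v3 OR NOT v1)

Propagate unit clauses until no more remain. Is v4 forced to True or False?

True

(NOT v5) is a unit clause: v5 = False.
From (NOT v3 OR v5) and v5 = False: v3 = False.
In (NOT v1 OR v3), v3 is now false; NOT v1 must hold, so v1 = False.
(v4 OR v1) with v1 = False leaves only v4, so v4 = True.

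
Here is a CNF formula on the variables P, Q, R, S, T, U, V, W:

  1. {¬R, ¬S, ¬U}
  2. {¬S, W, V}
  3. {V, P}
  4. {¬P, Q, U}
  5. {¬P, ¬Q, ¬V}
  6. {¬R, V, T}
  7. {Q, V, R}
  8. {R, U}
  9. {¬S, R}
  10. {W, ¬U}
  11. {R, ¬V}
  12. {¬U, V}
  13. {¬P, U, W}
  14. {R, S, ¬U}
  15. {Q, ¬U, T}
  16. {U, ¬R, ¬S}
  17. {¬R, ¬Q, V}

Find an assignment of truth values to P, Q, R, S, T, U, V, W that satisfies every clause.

P=False, Q=False, R=True, S=False, T=True, U=False, V=True, W=False

Check each clause:
  1. {¬R, ¬U, ¬S} — ¬U is true.
  2. {¬S, V, W} — ¬S is true.
  3. {P, V} — V is true.
  4. {¬P, Q, U} — ¬P is true.
  5. {¬V, ¬P, ¬Q} — ¬P is true.
  6. {T, V, ¬R} — T is true.
  7. {R, Q, V} — R is true.
  8. {U, R} — R is true.
  9. {R, ¬S} — R is true.
  10. {¬U, W} — ¬U is true.
  11. {R, ¬V} — R is true.
  12. {¬U, V} — ¬U is true.
  13. {U, W, ¬P} — ¬P is true.
  14. {R, ¬U, S} — ¬U is true.
  15. {¬U, Q, T} — ¬U is true.
  16. {¬S, U, ¬R} — ¬S is true.
  17. {V, ¬Q, ¬R} — ¬Q is true.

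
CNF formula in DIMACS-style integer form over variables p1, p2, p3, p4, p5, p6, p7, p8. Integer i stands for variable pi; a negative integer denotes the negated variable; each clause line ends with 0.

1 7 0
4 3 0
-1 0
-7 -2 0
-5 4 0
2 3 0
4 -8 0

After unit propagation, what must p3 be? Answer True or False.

(¬p1) stands alone — p1 = False.
From (p1 ∨ p7) and p1 = False: p7 = True.
(¬p2 ∨ ¬p7) with p7 = True leaves only ¬p2, so p2 = False.
From (p3 ∨ p2) and p2 = False: p3 = True.

True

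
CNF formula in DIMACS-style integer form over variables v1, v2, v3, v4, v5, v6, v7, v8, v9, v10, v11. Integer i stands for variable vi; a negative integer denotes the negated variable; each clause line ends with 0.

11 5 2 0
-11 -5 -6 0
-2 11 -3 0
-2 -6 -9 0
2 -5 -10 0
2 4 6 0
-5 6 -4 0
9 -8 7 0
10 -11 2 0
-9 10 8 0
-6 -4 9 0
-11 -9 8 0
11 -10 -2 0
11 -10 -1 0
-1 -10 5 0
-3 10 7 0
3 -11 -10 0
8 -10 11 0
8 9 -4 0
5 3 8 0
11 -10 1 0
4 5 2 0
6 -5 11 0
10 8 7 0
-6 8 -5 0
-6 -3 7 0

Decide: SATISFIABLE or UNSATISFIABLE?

SATISFIABLE

v7 occurs only positively in the remaining clauses — set v7 = True.
Branch on v1: take v1 = False.
Set v2 = True and propagate.
Try v3 = False.
For the remaining variables, v4 = False, v5 = False, v6 = False, v8 = True, v9 = False, v10 = False, v11 = True works.
So v1 = 0, v2 = 1, v3 = 0, v4 = 0, v5 = 0, v6 = 0, v7 = 1, v8 = 1, v9 = 0, v10 = 0, v11 = 1 is a satisfying assignment.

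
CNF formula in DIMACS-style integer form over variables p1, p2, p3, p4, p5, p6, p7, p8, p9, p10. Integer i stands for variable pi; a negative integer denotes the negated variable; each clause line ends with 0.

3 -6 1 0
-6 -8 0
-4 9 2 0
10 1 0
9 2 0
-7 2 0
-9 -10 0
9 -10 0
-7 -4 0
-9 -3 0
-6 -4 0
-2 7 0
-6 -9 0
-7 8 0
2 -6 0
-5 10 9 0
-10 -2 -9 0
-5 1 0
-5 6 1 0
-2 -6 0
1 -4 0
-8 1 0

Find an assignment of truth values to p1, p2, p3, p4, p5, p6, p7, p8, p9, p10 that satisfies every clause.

p1 = T  p2 = T  p3 = T  p4 = F  p5 = F  p6 = F  p7 = T  p8 = T  p9 = F  p10 = F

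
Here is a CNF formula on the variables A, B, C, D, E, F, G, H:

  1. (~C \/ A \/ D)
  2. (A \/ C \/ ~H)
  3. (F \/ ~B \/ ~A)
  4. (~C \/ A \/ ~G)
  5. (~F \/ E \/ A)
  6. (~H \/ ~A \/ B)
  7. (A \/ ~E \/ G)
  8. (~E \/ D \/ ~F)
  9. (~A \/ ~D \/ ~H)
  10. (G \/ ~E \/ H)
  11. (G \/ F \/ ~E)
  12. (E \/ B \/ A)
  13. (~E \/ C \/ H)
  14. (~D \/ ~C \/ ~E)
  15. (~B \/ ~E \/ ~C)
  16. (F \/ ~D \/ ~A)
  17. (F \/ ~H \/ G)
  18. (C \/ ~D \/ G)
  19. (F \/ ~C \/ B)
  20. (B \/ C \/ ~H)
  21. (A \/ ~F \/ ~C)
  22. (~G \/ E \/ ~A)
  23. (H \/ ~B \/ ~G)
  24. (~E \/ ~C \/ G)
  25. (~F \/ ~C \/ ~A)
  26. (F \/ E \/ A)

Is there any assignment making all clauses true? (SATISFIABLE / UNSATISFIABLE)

Try A = True.
Set B = True and propagate.
  then F is forced to True.
  then C is forced to False.
The remaining clauses are satisfied by D = False, E = False, G = False, H = True.
So A = True, B = True, C = False, D = False, E = False, F = True, G = False, H = True is a satisfying assignment.

SATISFIABLE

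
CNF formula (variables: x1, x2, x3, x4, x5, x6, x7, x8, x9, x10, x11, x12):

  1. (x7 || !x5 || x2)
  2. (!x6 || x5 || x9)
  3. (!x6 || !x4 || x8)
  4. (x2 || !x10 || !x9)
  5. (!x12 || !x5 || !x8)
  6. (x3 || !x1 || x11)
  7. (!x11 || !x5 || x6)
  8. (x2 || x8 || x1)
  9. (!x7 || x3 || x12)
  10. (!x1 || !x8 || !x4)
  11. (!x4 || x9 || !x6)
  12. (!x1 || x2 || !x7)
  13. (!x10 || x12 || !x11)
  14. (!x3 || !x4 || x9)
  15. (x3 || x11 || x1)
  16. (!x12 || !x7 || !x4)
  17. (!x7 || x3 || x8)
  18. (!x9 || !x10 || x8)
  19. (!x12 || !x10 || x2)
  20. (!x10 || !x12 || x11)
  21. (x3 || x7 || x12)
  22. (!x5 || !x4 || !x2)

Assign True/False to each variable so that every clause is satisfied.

x1=True, x2=False, x3=False, x4=True, x5=False, x6=False, x7=False, x8=False, x9=True, x10=False, x11=True, x12=True

Check each clause:
  1. (x2 || x7 || !x5) — !x5 is true.
  2. (x5 || !x6 || x9) — x9 is true.
  3. (!x6 || !x4 || x8) — !x6 is true.
  4. (x2 || !x10 || !x9) — !x10 is true.
  5. (!x8 || !x12 || !x5) — !x8 is true.
  6. (x11 || !x1 || x3) — x11 is true.
  7. (x6 || !x11 || !x5) — !x5 is true.
  8. (x1 || x2 || x8) — x1 is true.
  9. (x3 || !x7 || x12) — !x7 is true.
  10. (!x1 || !x4 || !x8) — !x8 is true.
  11. (!x4 || x9 || !x6) — x9 is true.
  12. (!x1 || x2 || !x7) — !x7 is true.
  13. (!x10 || x12 || !x11) — x12 is true.
  14. (x9 || !x3 || !x4) — x9 is true.
  15. (x11 || x3 || x1) — x11 is true.
  16. (!x4 || !x12 || !x7) — !x7 is true.
  17. (x3 || x8 || !x7) — !x7 is true.
  18. (!x9 || x8 || !x10) — !x10 is true.
  19. (!x10 || x2 || !x12) — !x10 is true.
  20. (x11 || !x10 || !x12) — x11 is true.
  21. (x7 || x3 || x12) — x12 is true.
  22. (!x4 || !x5 || !x2) — !x5 is true.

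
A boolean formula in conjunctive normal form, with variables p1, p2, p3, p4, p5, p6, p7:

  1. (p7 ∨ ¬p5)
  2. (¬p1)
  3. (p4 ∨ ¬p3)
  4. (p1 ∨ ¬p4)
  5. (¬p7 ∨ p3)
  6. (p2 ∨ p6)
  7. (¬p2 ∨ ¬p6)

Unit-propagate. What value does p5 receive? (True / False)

False

Unit clause (¬p1) sets p1 = False.
(¬p4 ∨ p1): since p1 = False, the clause reduces to (¬p4). p4 = False.
In (¬p3 ∨ p4), p4 is now false; ¬p3 must hold, so p3 = False.
(p3 ∨ ¬p7): since p3 = False, the clause reduces to (¬p7). p7 = False.
From (¬p5 ∨ p7) and p7 = False: p5 = False.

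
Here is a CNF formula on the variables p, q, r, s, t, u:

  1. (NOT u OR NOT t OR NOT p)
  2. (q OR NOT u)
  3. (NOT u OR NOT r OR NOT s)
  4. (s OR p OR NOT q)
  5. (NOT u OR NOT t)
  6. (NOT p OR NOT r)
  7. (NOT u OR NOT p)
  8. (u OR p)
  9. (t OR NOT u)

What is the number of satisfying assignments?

8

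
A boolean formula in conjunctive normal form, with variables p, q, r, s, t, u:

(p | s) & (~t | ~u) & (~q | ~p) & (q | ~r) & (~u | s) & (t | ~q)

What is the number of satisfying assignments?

10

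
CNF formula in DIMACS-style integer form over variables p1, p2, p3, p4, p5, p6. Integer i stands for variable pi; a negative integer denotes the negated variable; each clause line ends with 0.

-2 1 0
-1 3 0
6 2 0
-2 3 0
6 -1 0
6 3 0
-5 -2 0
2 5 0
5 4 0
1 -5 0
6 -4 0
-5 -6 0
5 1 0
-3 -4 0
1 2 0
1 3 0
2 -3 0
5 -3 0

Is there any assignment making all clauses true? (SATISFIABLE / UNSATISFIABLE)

p1 = True:
  propagation gives p3=True, p6=True, p5=False; an empty clause results — contradiction.
p1 = False:
  propagation gives p2=False; an empty clause results — contradiction.
Every branch closes, so no satisfying assignment exists.

UNSATISFIABLE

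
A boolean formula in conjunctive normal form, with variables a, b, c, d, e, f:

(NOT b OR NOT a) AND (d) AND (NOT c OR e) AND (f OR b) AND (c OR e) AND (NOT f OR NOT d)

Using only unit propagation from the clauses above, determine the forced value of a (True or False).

False

(d) is a unit clause: d = True.
From (NOT f OR NOT d) and d = True: f = False.
(b OR f): since f = False, the clause reduces to (b). b = True.
In (NOT b OR NOT a), NOT b is now false; NOT a must hold, so a = False.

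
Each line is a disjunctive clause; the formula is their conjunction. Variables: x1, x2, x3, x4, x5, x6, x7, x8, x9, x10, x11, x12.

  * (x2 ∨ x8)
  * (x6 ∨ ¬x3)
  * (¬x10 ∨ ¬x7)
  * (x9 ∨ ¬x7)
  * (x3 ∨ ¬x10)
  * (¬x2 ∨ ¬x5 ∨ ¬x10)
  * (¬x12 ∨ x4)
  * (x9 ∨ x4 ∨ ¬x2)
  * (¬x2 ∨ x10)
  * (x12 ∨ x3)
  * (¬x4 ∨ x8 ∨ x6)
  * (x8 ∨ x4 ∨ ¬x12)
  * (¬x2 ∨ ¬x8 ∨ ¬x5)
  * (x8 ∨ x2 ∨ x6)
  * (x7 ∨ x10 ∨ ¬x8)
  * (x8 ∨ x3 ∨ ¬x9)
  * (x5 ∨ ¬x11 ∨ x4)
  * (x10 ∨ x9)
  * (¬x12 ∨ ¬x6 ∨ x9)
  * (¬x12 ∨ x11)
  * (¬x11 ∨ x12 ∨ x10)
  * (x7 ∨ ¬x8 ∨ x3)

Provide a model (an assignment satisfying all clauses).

x1=T, x2=F, x3=T, x4=T, x5=F, x6=T, x7=F, x8=T, x9=F, x10=T, x11=F, x12=F

Try x2 = False.
  then x8 is forced to True.
Branch on x3: take x3 = True.
  then x6 is forced to True.
Try x4 = True.
For the remaining variables, x1 = True, x5 = False, x7 = False, x9 = False, x10 = True, x11 = False, x12 = False works.
Every clause has at least one true literal under this assignment.
Check each clause:
  1. (x8 ∨ x2) — x8 is true.
  2. (x6 ∨ ¬x3) — x6 is true.
  3. (¬x7 ∨ ¬x10) — ¬x7 is true.
  4. (¬x7 ∨ x9) — ¬x7 is true.
  5. (x3 ∨ ¬x10) — x3 is true.
  6. (¬x5 ∨ ¬x2 ∨ ¬x10) — ¬x5 is true.
  7. (¬x12 ∨ x4) — ¬x12 is true.
  8. (x9 ∨ ¬x2 ∨ x4) — x4 is true.
  9. (¬x2 ∨ x10) — x10 is true.
  10. (x3 ∨ x12) — x3 is true.
  11. (¬x4 ∨ x8 ∨ x6) — x8 is true.
  12. (x8 ∨ ¬x12 ∨ x4) — x8 is true.
  13. (¬x5 ∨ ¬x8 ∨ ¬x2) — ¬x5 is true.
  14. (x2 ∨ x6 ∨ x8) — x8 is true.
  15. (x7 ∨ x10 ∨ ¬x8) — x10 is true.
  16. (¬x9 ∨ x8 ∨ x3) — x8 is true.
  17. (x4 ∨ x5 ∨ ¬x11) — x4 is true.
  18. (x9 ∨ x10) — x10 is true.
  19. (¬x6 ∨ ¬x12 ∨ x9) — ¬x12 is true.
  20. (¬x12 ∨ x11) — ¬x12 is true.
  21. (¬x11 ∨ x10 ∨ x12) — x10 is true.
  22. (x7 ∨ x3 ∨ ¬x8) — x3 is true.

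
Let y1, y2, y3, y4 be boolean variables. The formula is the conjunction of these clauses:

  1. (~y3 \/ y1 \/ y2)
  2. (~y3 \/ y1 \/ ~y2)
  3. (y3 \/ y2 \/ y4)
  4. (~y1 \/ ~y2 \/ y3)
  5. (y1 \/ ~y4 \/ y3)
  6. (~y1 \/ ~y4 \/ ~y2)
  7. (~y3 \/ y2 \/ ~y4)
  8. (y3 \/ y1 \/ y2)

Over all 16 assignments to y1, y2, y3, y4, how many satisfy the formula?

The models are:
  y1=0 y2=1 y3=0 y4=0
  y1=1 y2=0 y3=0 y4=1
  y1=1 y2=0 y3=1 y4=0
  y1=1 y2=1 y3=1 y4=0
Count: 4.

4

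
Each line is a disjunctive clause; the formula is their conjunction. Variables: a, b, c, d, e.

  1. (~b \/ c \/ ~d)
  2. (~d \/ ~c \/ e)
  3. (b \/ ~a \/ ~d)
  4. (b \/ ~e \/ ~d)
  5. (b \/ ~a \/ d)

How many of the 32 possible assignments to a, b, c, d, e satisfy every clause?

15

Case analysis on d and b:
  d=T, b=T: remaining (a,c,e) ∈ {(F,T,T); (T,T,T)} — 2.
  d=T, b=F: remaining (a,c,e) ∈ {(F,F,F)} — 1.
  d=F, b=T: a, c, e free → 2^3 = 8.
  d=F, b=F: remaining (a,c,e) ∈ {(F,F,F); (F,F,T); (F,T,F); (F,T,T)} — 4.
Total: 2 + 1 + 8 + 4 = 15.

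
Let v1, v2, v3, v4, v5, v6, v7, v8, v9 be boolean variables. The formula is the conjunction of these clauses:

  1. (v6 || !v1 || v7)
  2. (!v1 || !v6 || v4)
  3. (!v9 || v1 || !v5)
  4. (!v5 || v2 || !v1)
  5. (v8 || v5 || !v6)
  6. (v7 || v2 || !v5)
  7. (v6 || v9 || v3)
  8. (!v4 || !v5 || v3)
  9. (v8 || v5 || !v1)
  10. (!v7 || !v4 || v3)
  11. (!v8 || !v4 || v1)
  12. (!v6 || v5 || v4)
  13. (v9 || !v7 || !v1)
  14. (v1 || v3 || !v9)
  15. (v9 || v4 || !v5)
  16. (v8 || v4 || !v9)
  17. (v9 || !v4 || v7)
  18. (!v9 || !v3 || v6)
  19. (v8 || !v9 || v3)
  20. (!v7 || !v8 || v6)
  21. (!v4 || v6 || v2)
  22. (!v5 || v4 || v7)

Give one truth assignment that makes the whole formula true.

v2 occurs only positively in the remaining clauses — set v2 = True.
Set v1 = False and propagate.
Set v3 = True and propagate.
The remaining clauses are satisfied by v4 = True, v5 = True, v6 = True, v7 = True, v8 = False, v9 = False.
Every clause has at least one true literal under this assignment.

v1=F, v2=T, v3=T, v4=T, v5=T, v6=T, v7=T, v8=F, v9=F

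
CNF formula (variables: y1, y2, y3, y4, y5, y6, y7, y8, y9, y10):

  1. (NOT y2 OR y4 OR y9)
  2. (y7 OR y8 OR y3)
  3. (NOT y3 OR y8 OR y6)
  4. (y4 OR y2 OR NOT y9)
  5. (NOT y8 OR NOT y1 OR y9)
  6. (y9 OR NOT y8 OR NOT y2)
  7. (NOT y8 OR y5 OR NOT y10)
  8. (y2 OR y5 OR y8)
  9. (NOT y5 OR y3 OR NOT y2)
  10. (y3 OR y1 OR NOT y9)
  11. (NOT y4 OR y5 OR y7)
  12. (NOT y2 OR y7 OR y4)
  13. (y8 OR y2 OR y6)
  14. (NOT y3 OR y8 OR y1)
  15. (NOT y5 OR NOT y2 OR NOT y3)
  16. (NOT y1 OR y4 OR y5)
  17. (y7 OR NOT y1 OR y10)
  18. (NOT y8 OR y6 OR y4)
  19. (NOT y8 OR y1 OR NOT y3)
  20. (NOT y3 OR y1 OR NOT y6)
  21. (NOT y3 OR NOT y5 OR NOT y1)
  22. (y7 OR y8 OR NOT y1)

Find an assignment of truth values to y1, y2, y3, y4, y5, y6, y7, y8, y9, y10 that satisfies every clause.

y1=T, y2=T, y3=T, y4=T, y5=F, y6=T, y7=T, y8=F, y9=F, y10=T

Check each clause:
  1. (NOT y2 OR y9 OR y4) — y4 is true.
  2. (y3 OR y8 OR y7) — y3 is true.
  3. (y6 OR y8 OR NOT y3) — y6 is true.
  4. (y4 OR NOT y9 OR y2) — y2 is true.
  5. (NOT y8 OR y9 OR NOT y1) — NOT y8 is true.
  6. (y9 OR NOT y2 OR NOT y8) — NOT y8 is true.
  7. (y5 OR NOT y10 OR NOT y8) — NOT y8 is true.
  8. (y2 OR y5 OR y8) — y2 is true.
  9. (y3 OR NOT y5 OR NOT y2) — y3 is true.
  10. (NOT y9 OR y3 OR y1) — y1 is true.
  11. (y7 OR NOT y4 OR y5) — y7 is true.
  12. (y4 OR y7 OR NOT y2) — y4 is true.
  13. (y8 OR y6 OR y2) — y2 is true.
  14. (y1 OR y8 OR NOT y3) — y1 is true.
  15. (NOT y3 OR NOT y2 OR NOT y5) — NOT y5 is true.
  16. (y5 OR y4 OR NOT y1) — y4 is true.
  17. (NOT y1 OR y10 OR y7) — y10 is true.
  18. (NOT y8 OR y6 OR y4) — NOT y8 is true.
  19. (NOT y3 OR y1 OR NOT y8) — NOT y8 is true.
  20. (NOT y3 OR NOT y6 OR y1) — y1 is true.
  21. (NOT y1 OR NOT y5 OR NOT y3) — NOT y5 is true.
  22. (NOT y1 OR y7 OR y8) — y7 is true.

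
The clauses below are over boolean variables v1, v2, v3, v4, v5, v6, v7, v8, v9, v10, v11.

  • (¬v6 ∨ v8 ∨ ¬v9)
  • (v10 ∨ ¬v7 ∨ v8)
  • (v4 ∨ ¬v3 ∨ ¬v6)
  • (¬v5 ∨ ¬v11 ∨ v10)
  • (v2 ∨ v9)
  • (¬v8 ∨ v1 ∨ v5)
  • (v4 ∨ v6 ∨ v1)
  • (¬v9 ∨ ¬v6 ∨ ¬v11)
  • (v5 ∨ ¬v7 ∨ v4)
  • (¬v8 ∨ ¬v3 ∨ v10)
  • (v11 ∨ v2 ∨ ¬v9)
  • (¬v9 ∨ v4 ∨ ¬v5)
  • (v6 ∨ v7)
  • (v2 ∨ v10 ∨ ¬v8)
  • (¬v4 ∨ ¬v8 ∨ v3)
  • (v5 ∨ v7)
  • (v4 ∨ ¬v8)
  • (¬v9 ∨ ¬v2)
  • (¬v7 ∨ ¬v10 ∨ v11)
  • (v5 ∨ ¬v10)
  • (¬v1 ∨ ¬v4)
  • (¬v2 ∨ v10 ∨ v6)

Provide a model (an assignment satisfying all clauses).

v1 = False  v2 = True  v3 = True  v4 = True  v5 = True  v6 = True  v7 = False  v8 = False  v9 = False  v10 = False  v11 = False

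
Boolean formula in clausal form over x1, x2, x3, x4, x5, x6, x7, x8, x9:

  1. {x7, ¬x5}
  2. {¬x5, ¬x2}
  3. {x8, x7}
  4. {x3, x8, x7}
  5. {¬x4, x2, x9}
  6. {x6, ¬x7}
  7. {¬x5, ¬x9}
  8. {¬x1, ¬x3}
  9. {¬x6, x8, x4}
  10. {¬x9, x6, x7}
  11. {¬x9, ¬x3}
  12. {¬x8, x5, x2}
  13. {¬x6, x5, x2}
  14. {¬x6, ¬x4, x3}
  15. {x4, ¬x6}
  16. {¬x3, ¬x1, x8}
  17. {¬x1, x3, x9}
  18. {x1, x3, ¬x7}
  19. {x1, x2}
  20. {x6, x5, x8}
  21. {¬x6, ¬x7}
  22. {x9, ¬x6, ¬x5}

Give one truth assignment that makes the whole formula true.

Try x1 = False.
  then x2 is forced to True.
  then x5 is forced to False.
The remaining clauses are satisfied by x3 = False, x4 = True, x6 = False, x7 = False, x8 = True, x9 = False.
Every clause has at least one true literal under this assignment.

x1=False  x2=True  x3=False  x4=True  x5=False  x6=False  x7=False  x8=True  x9=False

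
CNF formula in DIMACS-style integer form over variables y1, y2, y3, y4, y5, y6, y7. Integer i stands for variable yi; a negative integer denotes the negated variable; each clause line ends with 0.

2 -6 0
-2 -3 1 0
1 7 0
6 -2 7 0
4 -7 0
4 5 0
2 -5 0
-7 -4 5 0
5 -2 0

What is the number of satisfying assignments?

Split on y2, then y5.
  y2=T, y5=T: 10 of the 32 assignments to (y1,y3,y4,y6,y7) work.
  y2=T, y5=F: a clause becomes empty — 0.
  y2=F, y5=T: a clause becomes empty — 0.
  y2=F, y5=F: remaining (y1,y3,y4,y6,y7) ∈ {(T,F,T,F,F); (T,T,T,F,F)} — 2.
Total: 10 + 0 + 0 + 2 = 12.

12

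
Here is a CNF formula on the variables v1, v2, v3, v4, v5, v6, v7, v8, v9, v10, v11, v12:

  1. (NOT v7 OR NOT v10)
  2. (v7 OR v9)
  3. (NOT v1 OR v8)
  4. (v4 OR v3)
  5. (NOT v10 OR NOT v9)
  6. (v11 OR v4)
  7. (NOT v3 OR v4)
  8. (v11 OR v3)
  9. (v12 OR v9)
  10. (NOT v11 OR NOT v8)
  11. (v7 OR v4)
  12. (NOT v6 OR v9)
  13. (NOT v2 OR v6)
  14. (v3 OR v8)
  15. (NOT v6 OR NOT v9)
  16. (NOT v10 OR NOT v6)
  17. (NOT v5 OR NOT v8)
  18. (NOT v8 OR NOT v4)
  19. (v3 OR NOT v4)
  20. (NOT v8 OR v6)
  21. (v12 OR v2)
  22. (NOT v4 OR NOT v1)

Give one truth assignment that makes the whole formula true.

v1 occurs only negated in the remaining clauses — set v1 = False.
Pure literal: v5 appears only negated; assign v5 = False.
Try v2 = False.
  then v12 is forced to True.
Branch on v3: take v3 = True.
  then v4 is forced to True.
  then v8 is forced to False.
Try v6 = False.
The remaining clauses are satisfied by v7 = False, v9 = True, v10 = False, v11 = True.
Check each clause:
  1. (NOT v10 OR NOT v7) — NOT v7 is true.
  2. (v9 OR v7) — v9 is true.
  3. (NOT v1 OR v8) — NOT v1 is true.
  4. (v3 OR v4) — v3 is true.
  5. (NOT v10 OR NOT v9) — NOT v10 is true.
  6. (v11 OR v4) — v11 is true.
  7. (NOT v3 OR v4) — v4 is true.
  8. (v11 OR v3) — v11 is true.
  9. (v9 OR v12) — v9 is true.
  10. (NOT v8 OR NOT v11) — NOT v8 is true.
  11. (v4 OR v7) — v4 is true.
  12. (NOT v6 OR v9) — v9 is true.
  13. (NOT v2 OR v6) — NOT v2 is true.
  14. (v8 OR v3) — v3 is true.
  15. (NOT v9 OR NOT v6) — NOT v6 is true.
  16. (NOT v6 OR NOT v10) — NOT v6 is true.
  17. (NOT v8 OR NOT v5) — NOT v8 is true.
  18. (NOT v8 OR NOT v4) — NOT v8 is true.
  19. (NOT v4 OR v3) — v3 is true.
  20. (v6 OR NOT v8) — NOT v8 is true.
  21. (v12 OR v2) — v12 is true.
  22. (NOT v1 OR NOT v4) — NOT v1 is true.

v1=0  v2=0  v3=1  v4=1  v5=0  v6=0  v7=0  v8=0  v9=1  v10=0  v11=1  v12=1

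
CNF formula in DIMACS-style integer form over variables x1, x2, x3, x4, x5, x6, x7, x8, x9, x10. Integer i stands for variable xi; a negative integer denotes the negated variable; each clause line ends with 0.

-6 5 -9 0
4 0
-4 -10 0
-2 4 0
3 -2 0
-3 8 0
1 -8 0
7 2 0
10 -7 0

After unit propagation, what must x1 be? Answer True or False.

True

(x4) is a unit clause: x4 = True.
In (¬x4 ∨ ¬x10), ¬x4 is now false; ¬x10 must hold, so x10 = False.
(¬x7 ∨ x10): since x10 = False, the clause reduces to (¬x7). x7 = False.
(x7 ∨ x2) with x7 = False leaves only x2, so x2 = True.
(¬x2 ∨ x3): since x2 = True, the clause reduces to (x3). x3 = True.
In (¬x3 ∨ x8), ¬x3 is now false; x8 must hold, so x8 = True.
From (¬x8 ∨ x1) and x8 = True: x1 = True.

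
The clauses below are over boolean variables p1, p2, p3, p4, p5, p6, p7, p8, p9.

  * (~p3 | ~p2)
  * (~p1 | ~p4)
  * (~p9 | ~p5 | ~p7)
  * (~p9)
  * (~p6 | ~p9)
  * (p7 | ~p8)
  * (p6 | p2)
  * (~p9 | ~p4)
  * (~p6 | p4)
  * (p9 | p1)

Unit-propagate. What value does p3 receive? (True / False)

False

Unit clause (~p9) sets p9 = False.
(p9 | p1) with p9 = False leaves only p1, so p1 = True.
In (~p4 | ~p1), ~p1 is now false; ~p4 must hold, so p4 = False.
(p4 | ~p6): since p4 = False, the clause reduces to (~p6). p6 = False.
From (p2 | p6) and p6 = False: p2 = True.
(~p2 | ~p3): since p2 = True, the clause reduces to (~p3). p3 = False.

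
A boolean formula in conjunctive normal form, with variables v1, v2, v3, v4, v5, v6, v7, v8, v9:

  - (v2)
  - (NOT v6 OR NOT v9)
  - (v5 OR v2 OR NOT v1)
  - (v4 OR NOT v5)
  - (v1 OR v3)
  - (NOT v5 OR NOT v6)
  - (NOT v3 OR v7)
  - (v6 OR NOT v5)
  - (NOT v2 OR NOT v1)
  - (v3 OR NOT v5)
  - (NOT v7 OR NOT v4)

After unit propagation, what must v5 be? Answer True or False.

False

(v2) stands alone — v2 = True.
(NOT v2 OR NOT v1): since v2 = True, the clause reduces to (NOT v1). v1 = False.
In (v1 OR v3), v1 is now false; v3 must hold, so v3 = True.
(v7 OR NOT v3): since v3 = True, the clause reduces to (v7). v7 = True.
(NOT v4 OR NOT v7) with v7 = True leaves only NOT v4, so v4 = False.
(v4 OR NOT v5) with v4 = False leaves only NOT v5, so v5 = False.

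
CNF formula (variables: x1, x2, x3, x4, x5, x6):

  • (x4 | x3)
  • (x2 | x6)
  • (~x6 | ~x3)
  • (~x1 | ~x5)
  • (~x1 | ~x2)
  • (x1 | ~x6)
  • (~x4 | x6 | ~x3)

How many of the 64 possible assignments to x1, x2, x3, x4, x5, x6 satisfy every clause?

5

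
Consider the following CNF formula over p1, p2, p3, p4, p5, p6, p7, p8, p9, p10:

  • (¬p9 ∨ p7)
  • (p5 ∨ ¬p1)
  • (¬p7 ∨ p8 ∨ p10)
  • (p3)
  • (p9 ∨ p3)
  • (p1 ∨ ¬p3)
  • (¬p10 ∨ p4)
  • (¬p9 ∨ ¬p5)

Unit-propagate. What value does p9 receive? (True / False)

False

(p3) stands alone — p3 = True.
In (¬p3 ∨ p1), ¬p3 is now false; p1 must hold, so p1 = True.
(p5 ∨ ¬p1) with p1 = True leaves only p5, so p5 = True.
(¬p5 ∨ ¬p9): since p5 = True, the clause reduces to (¬p9). p9 = False.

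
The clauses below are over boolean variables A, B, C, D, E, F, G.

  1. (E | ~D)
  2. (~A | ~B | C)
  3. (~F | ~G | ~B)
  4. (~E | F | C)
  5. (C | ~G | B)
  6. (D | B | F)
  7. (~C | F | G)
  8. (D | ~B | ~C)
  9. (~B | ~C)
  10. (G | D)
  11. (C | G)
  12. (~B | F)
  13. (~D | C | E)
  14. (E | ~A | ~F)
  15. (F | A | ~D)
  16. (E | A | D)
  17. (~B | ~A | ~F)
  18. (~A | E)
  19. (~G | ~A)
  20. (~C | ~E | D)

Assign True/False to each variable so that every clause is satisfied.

A=F, B=F, C=T, D=T, E=T, F=T, G=F

Check each clause:
  1. (~D | E) — E is true.
  2. (C | ~A | ~B) — C is true.
  3. (~F | ~G | ~B) — ~G is true.
  4. (C | F | ~E) — C is true.
  5. (~G | B | C) — ~G is true.
  6. (F | D | B) — D is true.
  7. (G | ~C | F) — F is true.
  8. (D | ~B | ~C) — D is true.
  9. (~B | ~C) — ~B is true.
  10. (G | D) — D is true.
  11. (C | G) — C is true.
  12. (F | ~B) — ~B is true.
  13. (~D | E | C) — C is true.
  14. (E | ~A | ~F) — E is true.
  15. (A | ~D | F) — F is true.
  16. (E | D | A) — D is true.
  17. (~F | ~B | ~A) — ~A is true.
  18. (E | ~A) — E is true.
  19. (~A | ~G) — ~G is true.
  20. (D | ~C | ~E) — D is true.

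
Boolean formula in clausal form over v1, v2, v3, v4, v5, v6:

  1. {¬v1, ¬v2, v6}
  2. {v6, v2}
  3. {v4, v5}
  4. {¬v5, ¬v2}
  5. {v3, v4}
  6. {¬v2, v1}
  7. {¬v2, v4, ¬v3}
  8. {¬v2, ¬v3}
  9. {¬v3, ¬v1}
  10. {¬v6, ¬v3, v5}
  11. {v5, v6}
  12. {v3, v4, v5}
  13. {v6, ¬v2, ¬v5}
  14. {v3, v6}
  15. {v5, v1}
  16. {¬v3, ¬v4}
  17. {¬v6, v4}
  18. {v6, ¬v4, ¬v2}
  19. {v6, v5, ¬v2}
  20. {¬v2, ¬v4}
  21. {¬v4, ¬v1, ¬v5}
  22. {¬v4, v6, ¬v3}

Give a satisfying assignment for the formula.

v1=True, v2=False, v3=False, v4=True, v5=False, v6=True

Try v1 = True.
  then v3 is forced to False.
  then v4 is forced to True.
  then v6 is forced to True.
  then v2 is forced to False.
  then v5 is forced to False.
Every clause has at least one true literal under this assignment.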